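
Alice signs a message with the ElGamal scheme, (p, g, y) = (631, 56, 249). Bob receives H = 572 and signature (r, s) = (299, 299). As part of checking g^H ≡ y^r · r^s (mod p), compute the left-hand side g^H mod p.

502

56^2 = 3136 ≡ 612
56^4 ≡ 612^2 = 374544 ≡ 361
56^8 ≡ 361^2 = 130321 ≡ 335
56^16 ≡ 335^2 = 112225 ≡ 538
56^32 ≡ 538^2 = 289444 ≡ 446
56^64 ≡ 446^2 = 198916 ≡ 151
56^128 ≡ 151^2 = 22801 ≡ 85
56^256 ≡ 85^2 = 7225 ≡ 284
56^512 ≡ 284^2 = 80656 ≡ 519
572 = 512 + 32 + 16 + 8 + 4, so 56^572 ≡ 519·446·538·335·361 ≡ 502 (mod 631)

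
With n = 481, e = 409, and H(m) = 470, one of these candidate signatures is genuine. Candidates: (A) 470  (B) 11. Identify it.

Candidate A: Squares mod 481: 470^1≡470, 470^2≡121, 470^4≡211, 470^8≡269, 470^16≡211, 470^32≡269, 470^64≡211, 470^128≡269, 470^256≡211; 409 = 256 + 128 + 16 + 8 + 1, so 470^409 ≡ 211·269·211·269·470 ≡ 470 (mod 481)
  → matches H(m) = 470
Candidate B: Squares mod 481: 11^1≡11, 11^2≡121, 11^4≡211, 11^8≡269, 11^16≡211, 11^32≡269, 11^64≡211, 11^128≡269, 11^256≡211; 409 = 256 + 128 + 16 + 8 + 1, so 11^409 ≡ 211·269·211·269·11 ≡ 11 (mod 481)

A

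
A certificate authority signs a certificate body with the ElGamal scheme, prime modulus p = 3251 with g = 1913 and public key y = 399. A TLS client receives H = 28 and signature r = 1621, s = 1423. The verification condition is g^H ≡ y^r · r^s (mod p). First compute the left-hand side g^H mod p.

818

1913^2 = 3659569 ≡ 2194
1913^4 ≡ 2194^2 = 4813636 ≡ 2156
1913^8 ≡ 2156^2 = 4648336 ≡ 2657
1913^16 ≡ 2657^2 = 7059649 ≡ 1728
28 = 16 + 8 + 4, so 1913^28 ≡ 1728·2657·2156 ≡ 818 (mod 3251)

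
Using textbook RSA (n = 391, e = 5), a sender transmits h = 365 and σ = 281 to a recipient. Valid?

yes

Squares mod 391: σ^1≡281, σ^2≡370, σ^4≡50
5 = 4 + 1, so σ^5 ≡ 50·281 ≡ 365 (mod 391)
365 = h, so the signature checks out.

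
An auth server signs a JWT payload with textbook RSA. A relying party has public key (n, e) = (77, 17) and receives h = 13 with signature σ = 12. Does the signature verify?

does not verify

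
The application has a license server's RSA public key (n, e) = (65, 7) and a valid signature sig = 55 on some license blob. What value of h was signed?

55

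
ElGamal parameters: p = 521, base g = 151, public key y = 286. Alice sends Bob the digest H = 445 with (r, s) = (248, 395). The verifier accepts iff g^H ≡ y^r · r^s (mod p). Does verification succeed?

Left side g^H mod p:
Squares mod 521: 151^1≡151, 151^2≡398, 151^4≡20, 151^8≡400, 151^16≡53, 151^32≡204, 151^64≡457, 151^128≡449, 151^256≡495
445 = 256 + 128 + 32 + 16 + 8 + 4 + 1, so 151^445 ≡ 495·449·204·53·400·20·151 ≡ 114 (mod 521)
Right side y^r · r^s mod p:
Squares mod 521: 286^1≡286, 286^2≡520, 286^4≡1, 286^8≡1, 286^16≡1, 286^32≡1, 286^64≡1, 286^128≡1
248 = 128 + 64 + 32 + 16 + 8, so 286^248 ≡ 1·1·1·1·1 ≡ 1 (mod 521)
Squares mod 521: 248^1≡248, 248^2≡26, 248^4≡155, 248^8≡59, 248^16≡355, 248^32≡464, 248^64≡123, 248^128≡20, 248^256≡400
395 = 256 + 128 + 8 + 2 + 1, so 248^395 ≡ 400·20·59·26·248 ≡ 114 (mod 521)
1·114 = 114 ≡ 114 (mod 521)
114 ≡ 114 (mod 521), so the signature is genuine.

passes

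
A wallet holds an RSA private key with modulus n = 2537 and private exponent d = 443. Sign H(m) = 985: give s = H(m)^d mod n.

2349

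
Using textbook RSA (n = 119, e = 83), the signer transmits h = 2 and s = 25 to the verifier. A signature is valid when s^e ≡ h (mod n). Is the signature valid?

Squares mod 119: s^1≡25, s^2≡30, s^4≡67, s^8≡86, s^16≡18, s^32≡86, s^64≡18
83 = 64 + 16 + 2 + 1, so s^83 ≡ 18·18·30·25 ≡ 2 (mod 119)
s^83 mod 119 = 2 matches h.

valid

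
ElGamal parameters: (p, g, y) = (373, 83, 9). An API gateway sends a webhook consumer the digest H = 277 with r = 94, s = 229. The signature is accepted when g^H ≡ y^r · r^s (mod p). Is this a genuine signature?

Left side g^H mod p:
83^277 mod 373 = 81
Right side y^r · r^s mod p:
9^94 mod 373 = 9
94^229 mod 373 = 9
9·9 = 81 ≡ 81 (mod 373)
81 ≡ 81 (mod 373), so the signature is genuine.

genuine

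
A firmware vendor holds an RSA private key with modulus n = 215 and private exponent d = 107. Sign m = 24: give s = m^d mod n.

m^2 ≡ 24^2 = 576 ≡ 146
m^4 ≡ 146^2 = 21316 ≡ 31
m^8 ≡ 31^2 = 961 ≡ 101
m^16 ≡ 101^2 = 10201 ≡ 96
m^32 ≡ 96^2 = 9216 ≡ 186
m^64 ≡ 186^2 = 34596 ≡ 196
107 = 64 + 32 + 8 + 2 + 1, so m^107 ≡ 196·186·101·146·24 ≡ 189 (mod 215)

189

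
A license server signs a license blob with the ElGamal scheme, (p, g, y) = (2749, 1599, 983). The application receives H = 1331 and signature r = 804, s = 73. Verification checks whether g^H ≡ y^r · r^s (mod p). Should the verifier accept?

accept

Left side g^H mod p:
1599^2 = 2556801 ≡ 231
1599^4 ≡ 231^2 = 53361 ≡ 1130
1599^8 ≡ 1130^2 = 1276900 ≡ 1364
1599^16 ≡ 1364^2 = 1860496 ≡ 2172
1599^32 ≡ 2172^2 = 4717584 ≡ 300
1599^64 ≡ 300^2 = 90000 ≡ 2032
1599^128 ≡ 2032^2 = 4129024 ≡ 26
1599^256 ≡ 26^2 = 676
1599^512 ≡ 676^2 = 456976 ≡ 642
1599^1024 ≡ 642^2 = 412164 ≡ 2563
1331 = 1024 + 256 + 32 + 16 + 2 + 1, so 1599^1331 ≡ 2563·676·300·2172·231·1599 ≡ 939 (mod 2749)
Right side y^r · r^s mod p:
983^2 = 966289 ≡ 1390
983^4 ≡ 1390^2 = 1932100 ≡ 2302
983^8 ≡ 2302^2 = 5299204 ≡ 1881
983^16 ≡ 1881^2 = 3538161 ≡ 198
983^32 ≡ 198^2 = 39204 ≡ 718
983^64 ≡ 718^2 = 515524 ≡ 1461
983^128 ≡ 1461^2 = 2134521 ≡ 1297
983^256 ≡ 1297^2 = 1682209 ≡ 2570
983^512 ≡ 2570^2 = 6604900 ≡ 1802
804 = 512 + 256 + 32 + 4, so 983^804 ≡ 1802·2570·718·2302 ≡ 2293 (mod 2749)
804^2 = 646416 ≡ 401
804^4 ≡ 401^2 = 160801 ≡ 1359
804^8 ≡ 1359^2 = 1846881 ≡ 2302
804^16 ≡ 2302^2 = 5299204 ≡ 1881
804^32 ≡ 1881^2 = 3538161 ≡ 198
804^64 ≡ 198^2 = 39204 ≡ 718
73 = 64 + 8 + 1, so 804^73 ≡ 718·2302·804 ≡ 2548 (mod 2749)
2293·2548 = 5842564 ≡ 939 (mod 2749)
939 ≡ 939 (mod 2749), so the signature is genuine.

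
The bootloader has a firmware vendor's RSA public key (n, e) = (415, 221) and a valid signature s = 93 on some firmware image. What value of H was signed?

s^2 ≡ 93^2 = 8649 ≡ 349
s^4 ≡ 349^2 = 121801 ≡ 206
s^8 ≡ 206^2 = 42436 ≡ 106
s^16 ≡ 106^2 = 11236 ≡ 31
s^32 ≡ 31^2 = 961 ≡ 131
s^64 ≡ 131^2 = 17161 ≡ 146
s^128 ≡ 146^2 = 21316 ≡ 151
221 = 128 + 64 + 16 + 8 + 4 + 1, so s^221 ≡ 151·146·31·106·206·93 ≡ 363 (mod 415)

363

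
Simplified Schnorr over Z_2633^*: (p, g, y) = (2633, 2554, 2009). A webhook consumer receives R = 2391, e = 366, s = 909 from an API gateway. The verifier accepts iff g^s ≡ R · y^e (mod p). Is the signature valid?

valid

g^s mod p:
2554^2 = 6522916 ≡ 975
2554^4 ≡ 975^2 = 950625 ≡ 112
2554^8 ≡ 112^2 = 12544 ≡ 2012
2554^16 ≡ 2012^2 = 4048144 ≡ 1223
2554^32 ≡ 1223^2 = 1495729 ≡ 185
2554^64 ≡ 185^2 = 34225 ≡ 2629
2554^128 ≡ 2629^2 = 6911641 ≡ 16
2554^256 ≡ 16^2 = 256
2554^512 ≡ 256^2 = 65536 ≡ 2344
909 = 512 + 256 + 128 + 8 + 4 + 1, so 2554^909 ≡ 2344·256·16·2012·112·2554 ≡ 1357 (mod 2633)
R · y^e mod p:
2009^2 = 4036081 ≡ 2325
2009^4 ≡ 2325^2 = 5405625 ≡ 76
2009^8 ≡ 76^2 = 5776 ≡ 510
2009^16 ≡ 510^2 = 260100 ≡ 2066
2009^32 ≡ 2066^2 = 4268356 ≡ 263
2009^64 ≡ 263^2 = 69169 ≡ 711
2009^128 ≡ 711^2 = 505521 ≡ 2618
2009^256 ≡ 2618^2 = 6853924 ≡ 225
366 = 256 + 64 + 32 + 8 + 4 + 2, so 2009^366 ≡ 225·711·263·510·76·2325 ≡ 484 (mod 2633)
2391·484 = 1157244 ≡ 1357 (mod 2633)
1357 ≡ 1357 (mod 2633); signature holds.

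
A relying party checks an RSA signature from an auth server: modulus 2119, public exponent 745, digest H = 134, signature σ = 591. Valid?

σ^2 ≡ 591^2 = 349281 ≡ 1765
σ^4 ≡ 1765^2 = 3115225 ≡ 295
σ^8 ≡ 295^2 = 87025 ≡ 146
σ^16 ≡ 146^2 = 21316 ≡ 126
σ^32 ≡ 126^2 = 15876 ≡ 1043
σ^64 ≡ 1043^2 = 1087849 ≡ 802
σ^128 ≡ 802^2 = 643204 ≡ 1147
σ^256 ≡ 1147^2 = 1315609 ≡ 1829
σ^512 ≡ 1829^2 = 3345241 ≡ 1459
745 = 512 + 128 + 64 + 32 + 8 + 1, so σ^745 ≡ 1459·1147·802·1043·146·591 ≡ 526 (mod 2119)
526 ≠ 134, so verification fails.

no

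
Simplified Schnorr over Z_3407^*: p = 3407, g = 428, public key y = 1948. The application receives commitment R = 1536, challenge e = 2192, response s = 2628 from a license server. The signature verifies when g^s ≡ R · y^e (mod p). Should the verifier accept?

reject

g^s mod p:
428^2628 mod 3407 = 2033
R · y^e mod p:
1948^2192 mod 3407 = 3129
1536·3129 = 4806144 ≡ 2274 (mod 3407)
2033 ≠ 2274; the check fails.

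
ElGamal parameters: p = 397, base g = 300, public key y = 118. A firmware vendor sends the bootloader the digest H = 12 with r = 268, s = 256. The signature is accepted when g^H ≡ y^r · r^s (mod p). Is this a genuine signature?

forged

Left side g^H mod p:
300^2 = 90000 ≡ 278
300^4 ≡ 278^2 = 77284 ≡ 266
300^8 ≡ 266^2 = 70756 ≡ 90
12 = 8 + 4, so 300^12 ≡ 90·266 ≡ 120 (mod 397)
Right side y^r · r^s mod p:
118^2 = 13924 ≡ 29
118^4 ≡ 29^2 = 841 ≡ 47
118^8 ≡ 47^2 = 2209 ≡ 224
118^16 ≡ 224^2 = 50176 ≡ 154
118^32 ≡ 154^2 = 23716 ≡ 293
118^64 ≡ 293^2 = 85849 ≡ 97
118^128 ≡ 97^2 = 9409 ≡ 278
118^256 ≡ 278^2 = 77284 ≡ 266
268 = 256 + 8 + 4, so 118^268 ≡ 266·224·47 ≡ 10 (mod 397)
268^2 = 71824 ≡ 364
268^4 ≡ 364^2 = 132496 ≡ 295
268^8 ≡ 295^2 = 87025 ≡ 82
268^16 ≡ 82^2 = 6724 ≡ 372
268^32 ≡ 372^2 = 138384 ≡ 228
268^64 ≡ 228^2 = 51984 ≡ 374
268^128 ≡ 374^2 = 139876 ≡ 132
268^256 ≡ 132^2 = 17424 ≡ 353
10·353 = 3530 ≡ 354 (mod 397)
120 ≠ 354, so verification fails.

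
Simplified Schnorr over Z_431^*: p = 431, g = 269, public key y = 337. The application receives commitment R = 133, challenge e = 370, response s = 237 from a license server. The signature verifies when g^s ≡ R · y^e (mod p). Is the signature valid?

invalid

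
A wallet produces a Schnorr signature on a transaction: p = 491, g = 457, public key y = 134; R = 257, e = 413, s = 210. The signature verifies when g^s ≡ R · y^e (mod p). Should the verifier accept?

accept

g^s mod p:
457^2 = 208849 ≡ 174
457^4 ≡ 174^2 = 30276 ≡ 325
457^8 ≡ 325^2 = 105625 ≡ 60
457^16 ≡ 60^2 = 3600 ≡ 163
457^32 ≡ 163^2 = 26569 ≡ 55
457^64 ≡ 55^2 = 3025 ≡ 79
457^128 ≡ 79^2 = 6241 ≡ 349
210 = 128 + 64 + 16 + 2, so 457^210 ≡ 349·79·163·174 ≡ 138 (mod 491)
R · y^e mod p:
134^2 = 17956 ≡ 280
134^4 ≡ 280^2 = 78400 ≡ 331
134^8 ≡ 331^2 = 109561 ≡ 68
134^16 ≡ 68^2 = 4624 ≡ 205
134^32 ≡ 205^2 = 42025 ≡ 290
134^64 ≡ 290^2 = 84100 ≡ 139
134^128 ≡ 139^2 = 19321 ≡ 172
134^256 ≡ 172^2 = 29584 ≡ 124
413 = 256 + 128 + 16 + 8 + 4 + 1, so 134^413 ≡ 124·172·205·68·331·134 ≡ 12 (mod 491)
257·12 = 3084 ≡ 138 (mod 491)
138 ≡ 138 (mod 491); signature holds.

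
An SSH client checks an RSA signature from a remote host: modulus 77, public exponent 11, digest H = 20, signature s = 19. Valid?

no

Squares mod 77: s^1≡19, s^2≡53, s^4≡37, s^8≡60
11 = 8 + 2 + 1, so s^11 ≡ 60·53·19 ≡ 52 (mod 77)
52 ≠ 20, so verification fails.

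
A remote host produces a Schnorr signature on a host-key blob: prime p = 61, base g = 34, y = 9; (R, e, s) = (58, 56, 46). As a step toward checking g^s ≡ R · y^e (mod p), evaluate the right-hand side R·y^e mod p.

34

9^2 = 81 ≡ 20
9^4 ≡ 20^2 = 400 ≡ 34
9^8 ≡ 34^2 = 1156 ≡ 58
9^16 ≡ 58^2 = 3364 ≡ 9
9^32 ≡ 9^2 = 81 ≡ 20
56 = 32 + 16 + 8, so 9^56 ≡ 20·9·58 ≡ 9 (mod 61)
R · y^e ≡ 58·9 = 522 ≡ 34 (mod 61)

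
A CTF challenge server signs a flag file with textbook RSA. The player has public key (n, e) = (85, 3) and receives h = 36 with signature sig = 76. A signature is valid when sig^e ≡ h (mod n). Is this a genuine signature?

sig^2 ≡ 76^2 = 5776 ≡ 81
3 = 2 + 1, so sig^3 ≡ 81·76 ≡ 36 (mod 85)
36 = h, so the signature checks out.

genuine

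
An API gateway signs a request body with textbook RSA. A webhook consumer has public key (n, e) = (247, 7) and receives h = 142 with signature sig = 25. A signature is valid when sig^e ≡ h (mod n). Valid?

sig^2 ≡ 25^2 = 625 ≡ 131
sig^4 ≡ 131^2 = 17161 ≡ 118
7 = 4 + 2 + 1, so sig^7 ≡ 118·131·25 ≡ 142 (mod 247)
sig^7 mod 247 = 142 matches h.

yes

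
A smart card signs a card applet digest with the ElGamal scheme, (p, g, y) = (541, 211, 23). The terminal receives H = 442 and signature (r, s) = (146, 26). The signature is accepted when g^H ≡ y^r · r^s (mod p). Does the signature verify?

verifies

Left side g^H mod p:
211^2 = 44521 ≡ 159
211^4 ≡ 159^2 = 25281 ≡ 395
211^8 ≡ 395^2 = 156025 ≡ 217
211^16 ≡ 217^2 = 47089 ≡ 22
211^32 ≡ 22^2 = 484
211^64 ≡ 484^2 = 234256 ≡ 3
211^128 ≡ 3^2 = 9
211^256 ≡ 9^2 = 81
442 = 256 + 128 + 32 + 16 + 8 + 2, so 211^442 ≡ 81·9·484·22·217·159 ≡ 144 (mod 541)
Right side y^r · r^s mod p:
23^2 = 529
23^4 ≡ 529^2 = 279841 ≡ 144
23^8 ≡ 144^2 = 20736 ≡ 178
23^16 ≡ 178^2 = 31684 ≡ 306
23^32 ≡ 306^2 = 93636 ≡ 43
23^64 ≡ 43^2 = 1849 ≡ 226
23^128 ≡ 226^2 = 51076 ≡ 222
146 = 128 + 16 + 2, so 23^146 ≡ 222·306·529 ≡ 103 (mod 541)
146^2 = 21316 ≡ 217
146^4 ≡ 217^2 = 47089 ≡ 22
146^8 ≡ 22^2 = 484
146^16 ≡ 484^2 = 234256 ≡ 3
26 = 16 + 8 + 2, so 146^26 ≡ 3·484·217 ≡ 222 (mod 541)
103·222 = 22866 ≡ 144 (mod 541)
144 ≡ 144 (mod 541), so the signature is genuine.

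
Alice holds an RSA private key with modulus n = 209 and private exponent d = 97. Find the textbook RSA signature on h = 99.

44

h^97 mod 209 = 44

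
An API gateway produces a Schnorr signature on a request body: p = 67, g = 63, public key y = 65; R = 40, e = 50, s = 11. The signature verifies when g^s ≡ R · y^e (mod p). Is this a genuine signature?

g^s mod p:
63^2 = 3969 ≡ 16
63^4 ≡ 16^2 = 256 ≡ 55
63^8 ≡ 55^2 = 3025 ≡ 10
11 = 8 + 2 + 1, so 63^11 ≡ 10·16·63 ≡ 30 (mod 67)
R · y^e mod p:
65^2 = 4225 ≡ 4
65^4 ≡ 4^2 = 16
65^8 ≡ 16^2 = 256 ≡ 55
65^16 ≡ 55^2 = 3025 ≡ 10
65^32 ≡ 10^2 = 100 ≡ 33
50 = 32 + 16 + 2, so 65^50 ≡ 33·10·4 ≡ 47 (mod 67)
40·47 = 1880 ≡ 4 (mod 67)
30 ≠ 4; the check fails.

forged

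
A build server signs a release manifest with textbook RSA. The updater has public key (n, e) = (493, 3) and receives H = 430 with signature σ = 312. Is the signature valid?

σ^3 mod 493 = 63
63 ≠ 430, so verification fails.

invalid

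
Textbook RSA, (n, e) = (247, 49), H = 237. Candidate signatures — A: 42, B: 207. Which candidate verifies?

A

Candidate A: Squares mod 247: 42^1≡42, 42^2≡35, 42^4≡237, 42^8≡100, 42^16≡120, 42^32≡74; 49 = 32 + 16 + 1, so 42^49 ≡ 74·120·42 ≡ 237 (mod 247)
  → matches H = 237
Candidate B: Squares mod 247: 207^1≡207, 207^2≡118, 207^4≡92, 207^8≡66, 207^16≡157, 207^32≡196; 49 = 32 + 16 + 1, so 207^49 ≡ 196·157·207 ≡ 168 (mod 247)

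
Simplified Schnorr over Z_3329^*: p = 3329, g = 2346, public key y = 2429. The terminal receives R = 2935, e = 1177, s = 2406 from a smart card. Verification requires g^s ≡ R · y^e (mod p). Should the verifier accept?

reject

g^s mod p:
2346^2 = 5503716 ≡ 879
2346^4 ≡ 879^2 = 772641 ≡ 313
2346^8 ≡ 313^2 = 97969 ≡ 1428
2346^16 ≡ 1428^2 = 2039184 ≡ 1836
2346^32 ≡ 1836^2 = 3370896 ≡ 1948
2346^64 ≡ 1948^2 = 3794704 ≡ 2973
2346^128 ≡ 2973^2 = 8838729 ≡ 234
2346^256 ≡ 234^2 = 54756 ≡ 1492
2346^512 ≡ 1492^2 = 2226064 ≡ 2292
2346^1024 ≡ 2292^2 = 5253264 ≡ 102
2346^2048 ≡ 102^2 = 10404 ≡ 417
2406 = 2048 + 256 + 64 + 32 + 4 + 2, so 2346^2406 ≡ 417·1492·2973·1948·313·879 ≡ 1642 (mod 3329)
R · y^e mod p:
2429^2 = 5900041 ≡ 1053
2429^4 ≡ 1053^2 = 1108809 ≡ 252
2429^8 ≡ 252^2 = 63504 ≡ 253
2429^16 ≡ 253^2 = 64009 ≡ 758
2429^32 ≡ 758^2 = 574564 ≡ 1976
2429^64 ≡ 1976^2 = 3904576 ≡ 2988
2429^128 ≡ 2988^2 = 8928144 ≡ 3095
2429^256 ≡ 3095^2 = 9579025 ≡ 1492
2429^512 ≡ 1492^2 = 2226064 ≡ 2292
2429^1024 ≡ 2292^2 = 5253264 ≡ 102
1177 = 1024 + 128 + 16 + 8 + 1, so 2429^1177 ≡ 102·3095·758·253·2429 ≡ 2884 (mod 3329)
2935·2884 = 8464540 ≡ 2222 (mod 3329)
1642 ≠ 2222; the check fails.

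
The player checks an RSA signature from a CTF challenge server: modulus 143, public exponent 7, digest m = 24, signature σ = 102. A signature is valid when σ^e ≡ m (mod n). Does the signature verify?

does not verify

σ^7 mod 143 = 119
The recovered value 119 does not match the digest 24.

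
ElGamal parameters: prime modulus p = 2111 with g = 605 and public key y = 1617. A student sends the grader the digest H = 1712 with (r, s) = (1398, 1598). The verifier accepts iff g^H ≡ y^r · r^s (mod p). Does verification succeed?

passes

Left side g^H mod p:
605^2 = 366025 ≡ 822
605^4 ≡ 822^2 = 675684 ≡ 164
605^8 ≡ 164^2 = 26896 ≡ 1564
605^16 ≡ 1564^2 = 2446096 ≡ 1558
605^32 ≡ 1558^2 = 2427364 ≡ 1825
605^64 ≡ 1825^2 = 3330625 ≡ 1578
605^128 ≡ 1578^2 = 2490084 ≡ 1215
605^256 ≡ 1215^2 = 1476225 ≡ 636
605^512 ≡ 636^2 = 404496 ≡ 1295
605^1024 ≡ 1295^2 = 1677025 ≡ 891
1712 = 1024 + 512 + 128 + 32 + 16, so 605^1712 ≡ 891·1295·1215·1825·1558 ≡ 1806 (mod 2111)
Right side y^r · r^s mod p:
1617^2 = 2614689 ≡ 1271
1617^4 ≡ 1271^2 = 1615441 ≡ 526
1617^8 ≡ 526^2 = 276676 ≡ 135
1617^16 ≡ 135^2 = 18225 ≡ 1337
1617^32 ≡ 1337^2 = 1787569 ≡ 1663
1617^64 ≡ 1663^2 = 2765569 ≡ 159
1617^128 ≡ 159^2 = 25281 ≡ 2060
1617^256 ≡ 2060^2 = 4243600 ≡ 490
1617^512 ≡ 490^2 = 240100 ≡ 1557
1617^1024 ≡ 1557^2 = 2424249 ≡ 821
1398 = 1024 + 256 + 64 + 32 + 16 + 4 + 2, so 1617^1398 ≡ 821·490·159·1663·1337·526·1271 ≡ 1944 (mod 2111)
1398^2 = 1954404 ≡ 1729
1398^4 ≡ 1729^2 = 2989441 ≡ 265
1398^8 ≡ 265^2 = 70225 ≡ 562
1398^16 ≡ 562^2 = 315844 ≡ 1305
1398^32 ≡ 1305^2 = 1703025 ≡ 1559
1398^64 ≡ 1559^2 = 2430481 ≡ 720
1398^128 ≡ 720^2 = 518400 ≡ 1205
1398^256 ≡ 1205^2 = 1452025 ≡ 1768
1398^512 ≡ 1768^2 = 3125824 ≡ 1544
1398^1024 ≡ 1544^2 = 2383936 ≡ 617
1598 = 1024 + 512 + 32 + 16 + 8 + 4 + 2, so 1398^1598 ≡ 617·1544·1559·1305·562·265·1729 ≡ 242 (mod 2111)
1944·242 = 470448 ≡ 1806 (mod 2111)
1806 ≡ 1806 (mod 2111), so the signature is genuine.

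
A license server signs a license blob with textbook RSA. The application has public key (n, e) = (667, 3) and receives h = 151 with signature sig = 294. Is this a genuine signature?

genuine

sig^2 ≡ 294^2 = 86436 ≡ 393
3 = 2 + 1, so sig^3 ≡ 393·294 ≡ 151 (mod 667)
151 = h, so the signature checks out.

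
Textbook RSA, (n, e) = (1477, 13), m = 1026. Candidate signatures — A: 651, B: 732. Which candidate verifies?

Candidate A: Squares mod 1477: 651^1≡651, 651^2≡1379, 651^4≡742, 651^8≡1120; 13 = 8 + 4 + 1, so 651^13 ≡ 1120·742·651 ≡ 1141 (mod 1477)
Candidate B: Squares mod 1477: 732^1≡732, 732^2≡1150, 732^4≡585, 732^8≡1038; 13 = 8 + 4 + 1, so 732^13 ≡ 1038·585·732 ≡ 1026 (mod 1477)
  → matches m = 1026

B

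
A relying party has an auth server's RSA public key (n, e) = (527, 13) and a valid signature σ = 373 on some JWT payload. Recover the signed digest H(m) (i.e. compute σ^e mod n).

373

σ^2 ≡ 373^2 = 139129 ≡ 1
σ^4 ≡ 1^2 = 1
σ^8 ≡ 1^2 = 1
13 = 8 + 4 + 1, so σ^13 ≡ 1·1·373 ≡ 373 (mod 527)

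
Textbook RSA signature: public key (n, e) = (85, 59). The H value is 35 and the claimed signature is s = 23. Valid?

no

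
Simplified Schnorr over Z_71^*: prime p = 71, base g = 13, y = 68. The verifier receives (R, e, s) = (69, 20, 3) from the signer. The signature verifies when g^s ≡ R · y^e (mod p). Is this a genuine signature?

forged

g^s mod p:
Squares mod 71: 13^1≡13, 13^2≡27
3 = 2 + 1, so 13^3 ≡ 27·13 ≡ 67 (mod 71)
R · y^e mod p:
Squares mod 71: 68^1≡68, 68^2≡9, 68^4≡10, 68^8≡29, 68^16≡60
20 = 16 + 4, so 68^20 ≡ 60·10 ≡ 32 (mod 71)
69·32 = 2208 ≡ 7 (mod 71)
67 ≠ 7; the check fails.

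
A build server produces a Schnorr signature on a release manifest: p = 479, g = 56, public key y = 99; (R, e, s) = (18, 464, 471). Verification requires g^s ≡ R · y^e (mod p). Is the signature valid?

g^s mod p:
56^2 = 3136 ≡ 262
56^4 ≡ 262^2 = 68644 ≡ 147
56^8 ≡ 147^2 = 21609 ≡ 54
56^16 ≡ 54^2 = 2916 ≡ 42
56^32 ≡ 42^2 = 1764 ≡ 327
56^64 ≡ 327^2 = 106929 ≡ 112
56^128 ≡ 112^2 = 12544 ≡ 90
56^256 ≡ 90^2 = 8100 ≡ 436
471 = 256 + 128 + 64 + 16 + 4 + 2 + 1, so 56^471 ≡ 436·90·112·42·147·262·56 ≡ 72 (mod 479)
R · y^e mod p:
99^2 = 9801 ≡ 221
99^4 ≡ 221^2 = 48841 ≡ 462
99^8 ≡ 462^2 = 213444 ≡ 289
99^16 ≡ 289^2 = 83521 ≡ 175
99^32 ≡ 175^2 = 30625 ≡ 448
99^64 ≡ 448^2 = 200704 ≡ 3
99^128 ≡ 3^2 = 9
99^256 ≡ 9^2 = 81
464 = 256 + 128 + 64 + 16, so 99^464 ≡ 81·9·3·175 ≡ 4 (mod 479)
18·4 = 72 ≡ 72 (mod 479)
72 ≡ 72 (mod 479); signature holds.

valid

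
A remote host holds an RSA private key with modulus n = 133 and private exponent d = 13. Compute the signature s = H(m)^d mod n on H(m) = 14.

(H(m))^13 mod 133 = 21

21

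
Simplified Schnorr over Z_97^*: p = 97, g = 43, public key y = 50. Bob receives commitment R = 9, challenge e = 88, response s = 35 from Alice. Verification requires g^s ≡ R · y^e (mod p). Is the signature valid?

valid

g^s mod p:
43^2 = 1849 ≡ 6
43^4 ≡ 6^2 = 36
43^8 ≡ 36^2 = 1296 ≡ 35
43^16 ≡ 35^2 = 1225 ≡ 61
43^32 ≡ 61^2 = 3721 ≡ 35
35 = 32 + 2 + 1, so 43^35 ≡ 35·6·43 ≡ 9 (mod 97)
R · y^e mod p:
50^2 = 2500 ≡ 75
50^4 ≡ 75^2 = 5625 ≡ 96
50^8 ≡ 96^2 = 9216 ≡ 1
50^16 ≡ 1^2 = 1
50^32 ≡ 1^2 = 1
50^64 ≡ 1^2 = 1
88 = 64 + 16 + 8, so 50^88 ≡ 1·1·1 ≡ 1 (mod 97)
9·1 = 9 ≡ 9 (mod 97)
9 ≡ 9 (mod 97); signature holds.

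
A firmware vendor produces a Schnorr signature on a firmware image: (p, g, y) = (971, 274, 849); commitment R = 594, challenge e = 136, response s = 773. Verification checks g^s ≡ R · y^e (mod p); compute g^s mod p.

274^2 = 75076 ≡ 309
274^4 ≡ 309^2 = 95481 ≡ 323
274^8 ≡ 323^2 = 104329 ≡ 432
274^16 ≡ 432^2 = 186624 ≡ 192
274^32 ≡ 192^2 = 36864 ≡ 937
274^64 ≡ 937^2 = 877969 ≡ 185
274^128 ≡ 185^2 = 34225 ≡ 240
274^256 ≡ 240^2 = 57600 ≡ 311
274^512 ≡ 311^2 = 96721 ≡ 592
773 = 512 + 256 + 4 + 1, so 274^773 ≡ 592·311·323·274 ≡ 107 (mod 971)

107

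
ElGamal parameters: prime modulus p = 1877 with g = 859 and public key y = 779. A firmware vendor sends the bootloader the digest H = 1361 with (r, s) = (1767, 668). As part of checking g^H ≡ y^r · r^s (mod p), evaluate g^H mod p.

859^2 = 737881 ≡ 220
859^4 ≡ 220^2 = 48400 ≡ 1475
859^8 ≡ 1475^2 = 2175625 ≡ 182
859^16 ≡ 182^2 = 33124 ≡ 1215
859^32 ≡ 1215^2 = 1476225 ≡ 903
859^64 ≡ 903^2 = 815409 ≡ 791
859^128 ≡ 791^2 = 625681 ≡ 640
859^256 ≡ 640^2 = 409600 ≡ 414
859^512 ≡ 414^2 = 171396 ≡ 589
859^1024 ≡ 589^2 = 346921 ≡ 1553
1361 = 1024 + 256 + 64 + 16 + 1, so 859^1361 ≡ 1553·414·791·1215·859 ≡ 1051 (mod 1877)

1051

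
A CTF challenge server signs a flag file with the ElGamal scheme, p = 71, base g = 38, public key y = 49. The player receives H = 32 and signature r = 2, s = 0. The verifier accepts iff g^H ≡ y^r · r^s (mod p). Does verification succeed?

Left side g^H mod p:
38^2 = 1444 ≡ 24
38^4 ≡ 24^2 = 576 ≡ 8
38^8 ≡ 8^2 = 64
38^16 ≡ 64^2 = 4096 ≡ 49
38^32 ≡ 49^2 = 2401 ≡ 58
Right side y^r · r^s mod p:
49^2 = 2401 ≡ 58
2^0 mod 71 = 1
58·1 = 58 ≡ 58 (mod 71)
58 ≡ 58 (mod 71), so the signature is genuine.

passes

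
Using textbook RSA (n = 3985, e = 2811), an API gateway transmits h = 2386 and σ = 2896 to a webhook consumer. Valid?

no

σ^2811 mod 3985 = 2526
The recovered value 2526 does not match the digest 2386.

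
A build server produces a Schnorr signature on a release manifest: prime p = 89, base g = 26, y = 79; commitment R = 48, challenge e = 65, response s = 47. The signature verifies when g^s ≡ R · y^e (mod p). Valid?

g^s mod p:
Squares mod 89: 26^1≡26, 26^2≡53, 26^4≡50, 26^8≡8, 26^16≡64, 26^32≡2
47 = 32 + 8 + 4 + 2 + 1, so 26^47 ≡ 2·8·50·53·26 ≡ 46 (mod 89)
R · y^e mod p:
Squares mod 89: 79^1≡79, 79^2≡11, 79^4≡32, 79^8≡45, 79^16≡67, 79^32≡39, 79^64≡8
65 = 64 + 1, so 79^65 ≡ 8·79 ≡ 9 (mod 89)
48·9 = 432 ≡ 76 (mod 89)
46 ≠ 76; the check fails.

no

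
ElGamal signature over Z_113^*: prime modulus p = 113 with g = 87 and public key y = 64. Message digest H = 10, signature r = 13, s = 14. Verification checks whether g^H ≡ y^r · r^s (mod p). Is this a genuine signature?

Left side g^H mod p:
87^2 = 7569 ≡ 111
87^4 ≡ 111^2 = 12321 ≡ 4
87^8 ≡ 4^2 = 16
10 = 8 + 2, so 87^10 ≡ 16·111 ≡ 81 (mod 113)
Right side y^r · r^s mod p:
64^2 = 4096 ≡ 28
64^4 ≡ 28^2 = 784 ≡ 106
64^8 ≡ 106^2 = 11236 ≡ 49
13 = 8 + 4 + 1, so 64^13 ≡ 49·106·64 ≡ 83 (mod 113)
13^2 = 169 ≡ 56
13^4 ≡ 56^2 = 3136 ≡ 85
13^8 ≡ 85^2 = 7225 ≡ 106
14 = 8 + 4 + 2, so 13^14 ≡ 106·85·56 ≡ 15 (mod 113)
83·15 = 1245 ≡ 2 (mod 113)
81 ≠ 2, so verification fails.

forged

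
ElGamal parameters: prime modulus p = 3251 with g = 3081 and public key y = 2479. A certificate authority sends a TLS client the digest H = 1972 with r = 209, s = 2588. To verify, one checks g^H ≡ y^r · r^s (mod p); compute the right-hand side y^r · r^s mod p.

2479^2 = 6145441 ≡ 1051
2479^4 ≡ 1051^2 = 1104601 ≡ 2512
2479^8 ≡ 2512^2 = 6310144 ≡ 3204
2479^16 ≡ 3204^2 = 10265616 ≡ 2209
2479^32 ≡ 2209^2 = 4879681 ≡ 3181
2479^64 ≡ 3181^2 = 10118761 ≡ 1649
2479^128 ≡ 1649^2 = 2719201 ≡ 1365
209 = 128 + 64 + 16 + 1, so 2479^209 ≡ 1365·1649·2209·2479 ≡ 2138 (mod 3251)
209^2 = 43681 ≡ 1418
209^4 ≡ 1418^2 = 2010724 ≡ 1606
209^8 ≡ 1606^2 = 2579236 ≡ 1193
209^16 ≡ 1193^2 = 1423249 ≡ 2562
209^32 ≡ 2562^2 = 6563844 ≡ 75
209^64 ≡ 75^2 = 5625 ≡ 2374
209^128 ≡ 2374^2 = 5635876 ≡ 1893
209^256 ≡ 1893^2 = 3583449 ≡ 847
209^512 ≡ 847^2 = 717409 ≡ 2189
209^1024 ≡ 2189^2 = 4791721 ≡ 2998
209^2048 ≡ 2998^2 = 8988004 ≡ 2240
2588 = 2048 + 512 + 16 + 8 + 4, so 209^2588 ≡ 2240·2189·2562·1193·1606 ≡ 2975 (mod 3251)
y^r · r^s ≡ 2138·2975 = 6360550 ≡ 1594 (mod 3251)

1594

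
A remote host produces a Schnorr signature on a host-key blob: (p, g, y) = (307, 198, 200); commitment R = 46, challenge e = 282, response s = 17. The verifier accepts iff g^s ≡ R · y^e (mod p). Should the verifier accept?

reject

g^s mod p:
198^2 = 39204 ≡ 215
198^4 ≡ 215^2 = 46225 ≡ 175
198^8 ≡ 175^2 = 30625 ≡ 232
198^16 ≡ 232^2 = 53824 ≡ 99
17 = 16 + 1, so 198^17 ≡ 99·198 ≡ 261 (mod 307)
R · y^e mod p:
200^2 = 40000 ≡ 90
200^4 ≡ 90^2 = 8100 ≡ 118
200^8 ≡ 118^2 = 13924 ≡ 109
200^16 ≡ 109^2 = 11881 ≡ 215
200^32 ≡ 215^2 = 46225 ≡ 175
200^64 ≡ 175^2 = 30625 ≡ 232
200^128 ≡ 232^2 = 53824 ≡ 99
200^256 ≡ 99^2 = 9801 ≡ 284
282 = 256 + 16 + 8 + 2, so 200^282 ≡ 284·215·109·90 ≡ 155 (mod 307)
46·155 = 7130 ≡ 69 (mod 307)
261 ≠ 69; the check fails.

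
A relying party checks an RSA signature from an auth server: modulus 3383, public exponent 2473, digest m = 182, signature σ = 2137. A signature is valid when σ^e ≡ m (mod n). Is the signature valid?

σ^2 ≡ 2137^2 = 4566769 ≡ 3102
σ^4 ≡ 3102^2 = 9622404 ≡ 1152
σ^8 ≡ 1152^2 = 1327104 ≡ 968
σ^16 ≡ 968^2 = 937024 ≡ 3316
σ^32 ≡ 3316^2 = 10995856 ≡ 1106
σ^64 ≡ 1106^2 = 1223236 ≡ 1973
σ^128 ≡ 1973^2 = 3892729 ≡ 2279
σ^256 ≡ 2279^2 = 5193841 ≡ 936
σ^512 ≡ 936^2 = 876096 ≡ 3282
σ^1024 ≡ 3282^2 = 10771524 ≡ 52
σ^2048 ≡ 52^2 = 2704
2473 = 2048 + 256 + 128 + 32 + 8 + 1, so σ^2473 ≡ 2704·936·2279·1106·968·2137 ≡ 3201 (mod 3383)
3201 ≠ 182, so verification fails.

invalid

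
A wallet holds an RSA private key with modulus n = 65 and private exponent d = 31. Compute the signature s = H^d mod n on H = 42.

H^2 ≡ 42^2 = 1764 ≡ 9
H^4 ≡ 9^2 = 81 ≡ 16
H^8 ≡ 16^2 = 256 ≡ 61
H^16 ≡ 61^2 = 3721 ≡ 16
31 = 16 + 8 + 4 + 2 + 1, so H^31 ≡ 16·61·16·9·42 ≡ 3 (mod 65)

3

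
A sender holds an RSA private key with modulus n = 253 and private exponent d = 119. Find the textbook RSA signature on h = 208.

h^2 ≡ 208^2 = 43264 ≡ 1
h^4 ≡ 1^2 = 1
h^8 ≡ 1^2 = 1
h^16 ≡ 1^2 = 1
h^32 ≡ 1^2 = 1
h^64 ≡ 1^2 = 1
119 = 64 + 32 + 16 + 4 + 2 + 1, so h^119 ≡ 1·1·1·1·1·208 ≡ 208 (mod 253)

208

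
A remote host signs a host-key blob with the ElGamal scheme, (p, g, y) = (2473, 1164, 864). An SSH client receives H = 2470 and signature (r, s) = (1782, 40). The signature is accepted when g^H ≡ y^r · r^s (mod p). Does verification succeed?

Left side g^H mod p:
1164^2 = 1354896 ≡ 2165
1164^4 ≡ 2165^2 = 4687225 ≡ 890
1164^8 ≡ 890^2 = 792100 ≡ 740
1164^16 ≡ 740^2 = 547600 ≡ 1067
1164^32 ≡ 1067^2 = 1138489 ≡ 909
1164^64 ≡ 909^2 = 826281 ≡ 299
1164^128 ≡ 299^2 = 89401 ≡ 373
1164^256 ≡ 373^2 = 139129 ≡ 641
1164^512 ≡ 641^2 = 410881 ≡ 363
1164^1024 ≡ 363^2 = 131769 ≡ 700
1164^2048 ≡ 700^2 = 490000 ≡ 346
2470 = 2048 + 256 + 128 + 32 + 4 + 2, so 1164^2470 ≡ 346·641·373·909·890·2165 ≡ 1100 (mod 2473)
Right side y^r · r^s mod p:
864^2 = 746496 ≡ 2123
864^4 ≡ 2123^2 = 4507129 ≡ 1323
864^8 ≡ 1323^2 = 1750329 ≡ 1918
864^16 ≡ 1918^2 = 3678724 ≡ 1373
864^32 ≡ 1373^2 = 1885129 ≡ 703
864^64 ≡ 703^2 = 494209 ≡ 2082
864^128 ≡ 2082^2 = 4334724 ≡ 2028
864^256 ≡ 2028^2 = 4112784 ≡ 185
864^512 ≡ 185^2 = 34225 ≡ 2076
864^1024 ≡ 2076^2 = 4309776 ≡ 1810
1782 = 1024 + 512 + 128 + 64 + 32 + 16 + 4 + 2, so 864^1782 ≡ 1810·2076·2028·2082·703·1373·1323·2123 ≡ 823 (mod 2473)
1782^2 = 3175524 ≡ 192
1782^4 ≡ 192^2 = 36864 ≡ 2242
1782^8 ≡ 2242^2 = 5026564 ≡ 1428
1782^16 ≡ 1428^2 = 2039184 ≡ 1432
1782^32 ≡ 1432^2 = 2050624 ≡ 507
40 = 32 + 8, so 1782^40 ≡ 507·1428 ≡ 1880 (mod 2473)
823·1880 = 1547240 ≡ 1615 (mod 2473)
1100 ≠ 1615, so verification fails.

fails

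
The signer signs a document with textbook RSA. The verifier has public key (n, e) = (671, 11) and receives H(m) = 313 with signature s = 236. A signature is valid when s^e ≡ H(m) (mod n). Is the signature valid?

s^2 ≡ 236^2 = 55696 ≡ 3
s^4 ≡ 3^2 = 9
s^8 ≡ 9^2 = 81
11 = 8 + 2 + 1, so s^11 ≡ 81·3·236 ≡ 313 (mod 671)
s^11 mod 671 = 313 matches H(m).

valid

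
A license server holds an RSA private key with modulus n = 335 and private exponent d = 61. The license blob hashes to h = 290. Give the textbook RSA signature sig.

h^2 ≡ 290^2 = 84100 ≡ 15
h^4 ≡ 15^2 = 225
h^8 ≡ 225^2 = 50625 ≡ 40
h^16 ≡ 40^2 = 1600 ≡ 260
h^32 ≡ 260^2 = 67600 ≡ 265
61 = 32 + 16 + 8 + 4 + 1, so h^61 ≡ 265·260·40·225·290 ≡ 25 (mod 335)

25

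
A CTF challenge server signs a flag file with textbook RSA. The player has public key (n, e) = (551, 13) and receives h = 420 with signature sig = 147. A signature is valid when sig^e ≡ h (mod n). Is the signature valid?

sig^13 mod 551 = 420
sig^13 mod 551 = 420 matches h.

valid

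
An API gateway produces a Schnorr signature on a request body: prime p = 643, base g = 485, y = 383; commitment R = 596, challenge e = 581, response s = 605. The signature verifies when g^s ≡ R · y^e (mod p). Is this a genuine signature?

g^s mod p:
485^605 mod 643 = 179
R · y^e mod p:
383^581 mod 643 = 133
596·133 = 79268 ≡ 179 (mod 643)
179 ≡ 179 (mod 643); signature holds.

genuine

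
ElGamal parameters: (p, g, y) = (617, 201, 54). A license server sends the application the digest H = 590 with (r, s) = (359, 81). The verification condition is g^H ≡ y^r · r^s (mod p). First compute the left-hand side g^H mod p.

201^590 mod 617 = 118

118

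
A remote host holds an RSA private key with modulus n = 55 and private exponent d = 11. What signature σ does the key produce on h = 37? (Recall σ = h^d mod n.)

Squares mod 55: h^1≡37, h^2≡49, h^4≡36, h^8≡31
11 = 8 + 2 + 1, so h^11 ≡ 31·49·37 ≡ 48 (mod 55)

48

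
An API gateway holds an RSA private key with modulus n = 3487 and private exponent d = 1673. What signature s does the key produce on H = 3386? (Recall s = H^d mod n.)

H^2 ≡ 3386^2 = 11464996 ≡ 3227
H^4 ≡ 3227^2 = 10413529 ≡ 1347
H^8 ≡ 1347^2 = 1814409 ≡ 1169
H^16 ≡ 1169^2 = 1366561 ≡ 3144
H^32 ≡ 3144^2 = 9884736 ≡ 2578
H^64 ≡ 2578^2 = 6646084 ≡ 3349
H^128 ≡ 3349^2 = 11215801 ≡ 1609
H^256 ≡ 1609^2 = 2588881 ≡ 1527
H^512 ≡ 1527^2 = 2331729 ≡ 2413
H^1024 ≡ 2413^2 = 5822569 ≡ 2766
1673 = 1024 + 512 + 128 + 8 + 1, so H^1673 ≡ 2766·2413·1609·1169·3386 ≡ 729 (mod 3487)

729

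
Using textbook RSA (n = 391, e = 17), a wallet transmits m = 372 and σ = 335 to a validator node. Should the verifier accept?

Squares mod 391: σ^1≡335, σ^2≡8, σ^4≡64, σ^8≡186, σ^16≡188
17 = 16 + 1, so σ^17 ≡ 188·335 ≡ 29 (mod 391)
The recovered value 29 does not match the digest 372.

reject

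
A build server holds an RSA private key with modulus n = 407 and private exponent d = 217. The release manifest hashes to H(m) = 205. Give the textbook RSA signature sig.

94

Squares mod 407: (H(m))^1≡205, (H(m))^2≡104, (H(m))^4≡234, (H(m))^8≡218, (H(m))^16≡312, (H(m))^32≡71, (H(m))^64≡157, (H(m))^128≡229
217 = 128 + 64 + 16 + 8 + 1, so (H(m))^217 ≡ 229·157·312·218·205 ≡ 94 (mod 407)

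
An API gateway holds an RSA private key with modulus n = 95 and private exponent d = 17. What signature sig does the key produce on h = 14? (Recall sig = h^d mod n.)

34

h^2 ≡ 14^2 = 196 ≡ 6
h^4 ≡ 6^2 = 36
h^8 ≡ 36^2 = 1296 ≡ 61
h^16 ≡ 61^2 = 3721 ≡ 16
17 = 16 + 1, so h^17 ≡ 16·14 ≡ 34 (mod 95)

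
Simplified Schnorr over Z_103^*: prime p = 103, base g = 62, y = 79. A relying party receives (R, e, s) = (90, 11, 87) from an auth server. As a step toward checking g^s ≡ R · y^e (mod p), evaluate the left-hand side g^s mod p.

62^2 = 3844 ≡ 33
62^4 ≡ 33^2 = 1089 ≡ 59
62^8 ≡ 59^2 = 3481 ≡ 82
62^16 ≡ 82^2 = 6724 ≡ 29
62^32 ≡ 29^2 = 841 ≡ 17
62^64 ≡ 17^2 = 289 ≡ 83
87 = 64 + 16 + 4 + 2 + 1, so 62^87 ≡ 83·29·59·33·62 ≡ 27 (mod 103)

27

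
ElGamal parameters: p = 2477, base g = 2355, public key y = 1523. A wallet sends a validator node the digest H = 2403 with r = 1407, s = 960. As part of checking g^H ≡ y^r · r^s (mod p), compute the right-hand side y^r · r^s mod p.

Squares mod 2477: 1523^1≡1523, 1523^2≡1057, 1523^4≡122, 1523^8≡22, 1523^16≡484, 1523^32≡1418, 1523^64≡1877, 1523^128≡835, 1523^256≡1188, 1523^512≡1931, 1523^1024≡876
1407 = 1024 + 256 + 64 + 32 + 16 + 8 + 4 + 2 + 1, so 1523^1407 ≡ 876·1188·1877·1418·484·22·122·1057·1523 ≡ 1596 (mod 2477)
Squares mod 2477: 1407^1≡1407, 1407^2≡526, 1407^4≡1729, 1407^8≡2179, 1407^16≡2109, 1407^32≡1666, 1407^64≡1316, 1407^128≡433, 1407^256≡1714, 1407^512≡74
960 = 512 + 256 + 128 + 64, so 1407^960 ≡ 74·1714·433·1316 ≡ 614 (mod 2477)
y^r · r^s ≡ 1596·614 = 979944 ≡ 1529 (mod 2477)

1529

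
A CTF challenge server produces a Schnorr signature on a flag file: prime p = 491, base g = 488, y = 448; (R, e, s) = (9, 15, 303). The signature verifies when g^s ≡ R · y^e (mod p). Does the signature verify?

g^s mod p:
488^303 mod 491 = 448
R · y^e mod p:
448^15 mod 491 = 96
9·96 = 864 ≡ 373 (mod 491)
448 ≠ 373; the check fails.

does not verify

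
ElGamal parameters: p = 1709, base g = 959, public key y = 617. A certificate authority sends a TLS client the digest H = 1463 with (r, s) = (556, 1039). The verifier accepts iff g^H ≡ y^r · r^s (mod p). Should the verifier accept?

accept

Left side g^H mod p:
Squares mod 1709: 959^1≡959, 959^2≡239, 959^4≡724, 959^8≡1222, 959^16≡1327, 959^32≡659, 959^64≡195, 959^128≡427, 959^256≡1175, 959^512≡1462, 959^1024≡1194
1463 = 1024 + 256 + 128 + 32 + 16 + 4 + 2 + 1, so 959^1463 ≡ 1194·1175·427·659·1327·724·239·959 ≡ 1570 (mod 1709)
Right side y^r · r^s mod p:
Squares mod 1709: 617^1≡617, 617^2≡1291, 617^4≡406, 617^8≡772, 617^16≡1252, 617^32≡351, 617^64≡153, 617^128≡1192, 617^256≡685, 617^512≡959
556 = 512 + 32 + 8 + 4, so 617^556 ≡ 959·351·772·406 ≡ 594 (mod 1709)
Squares mod 1709: 556^1≡556, 556^2≡1516, 556^4≡1360, 556^8≡462, 556^16≡1528, 556^32≡290, 556^64≡359, 556^128≡706, 556^256≡1117, 556^512≡119, 556^1024≡489
1039 = 1024 + 8 + 4 + 2 + 1, so 556^1039 ≡ 489·462·1360·1516·556 ≡ 1516 (mod 1709)
594·1516 = 900504 ≡ 1570 (mod 1709)
1570 ≡ 1570 (mod 1709), so the signature is genuine.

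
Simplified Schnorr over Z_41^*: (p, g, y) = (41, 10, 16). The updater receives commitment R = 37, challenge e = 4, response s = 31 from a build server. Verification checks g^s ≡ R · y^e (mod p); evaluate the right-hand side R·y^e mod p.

10

16^2 = 256 ≡ 10
16^4 ≡ 10^2 = 100 ≡ 18
R · y^e ≡ 37·18 = 666 ≡ 10 (mod 41)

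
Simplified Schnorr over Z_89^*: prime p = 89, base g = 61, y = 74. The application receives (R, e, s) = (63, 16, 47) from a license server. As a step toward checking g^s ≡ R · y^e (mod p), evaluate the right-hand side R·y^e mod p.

74^16 mod 89 = 32
R · y^e ≡ 63·32 = 2016 ≡ 58 (mod 89)

58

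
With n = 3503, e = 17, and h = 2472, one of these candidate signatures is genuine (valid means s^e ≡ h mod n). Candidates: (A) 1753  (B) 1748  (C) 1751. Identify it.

C

Candidate A: Squares mod 3503: 1753^1≡1753, 1753^2≡878, 1753^4≡224, 1753^8≡1134, 1753^16≡355; 17 = 16 + 1, so 1753^17 ≡ 355·1753 ≡ 2284 (mod 3503)
Candidate B: Squares mod 3503: 1748^1≡1748, 1748^2≡888, 1748^4≡369, 1748^8≡3047, 1748^16≡1259; 17 = 16 + 1, so 1748^17 ≡ 1259·1748 ≡ 848 (mod 3503)
Candidate C: Squares mod 3503: 1751^1≡1751, 1751^2≡876, 1751^4≡219, 1751^8≡2422, 1751^16≡2062; 17 = 16 + 1, so 1751^17 ≡ 2062·1751 ≡ 2472 (mod 3503)
  → matches h = 2472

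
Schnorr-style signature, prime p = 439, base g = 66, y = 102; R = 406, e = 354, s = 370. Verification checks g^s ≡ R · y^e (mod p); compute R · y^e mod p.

25

Squares mod 439: 102^1≡102, 102^2≡307, 102^4≡303, 102^8≡58, 102^16≡291, 102^32≡393, 102^64≡360, 102^128≡95, 102^256≡245
354 = 256 + 64 + 32 + 2, so 102^354 ≡ 245·360·393·307 ≡ 252 (mod 439)
R · y^e ≡ 406·252 = 102312 ≡ 25 (mod 439)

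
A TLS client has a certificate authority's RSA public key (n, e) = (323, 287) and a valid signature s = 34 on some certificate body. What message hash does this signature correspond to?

204

s^2 ≡ 34^2 = 1156 ≡ 187
s^4 ≡ 187^2 = 34969 ≡ 85
s^8 ≡ 85^2 = 7225 ≡ 119
s^16 ≡ 119^2 = 14161 ≡ 272
s^32 ≡ 272^2 = 73984 ≡ 17
s^64 ≡ 17^2 = 289
s^128 ≡ 289^2 = 83521 ≡ 187
s^256 ≡ 187^2 = 34969 ≡ 85
287 = 256 + 16 + 8 + 4 + 2 + 1, so s^287 ≡ 85·272·119·85·187·34 ≡ 204 (mod 323)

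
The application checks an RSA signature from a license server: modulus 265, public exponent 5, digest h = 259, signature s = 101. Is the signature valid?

invalid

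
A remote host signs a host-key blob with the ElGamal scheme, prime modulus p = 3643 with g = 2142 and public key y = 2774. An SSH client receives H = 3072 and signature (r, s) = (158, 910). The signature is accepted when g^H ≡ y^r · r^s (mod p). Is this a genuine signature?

Left side g^H mod p:
2142^2 = 4588164 ≡ 1627
2142^4 ≡ 1627^2 = 2647129 ≡ 2311
2142^8 ≡ 2311^2 = 5340721 ≡ 83
2142^16 ≡ 83^2 = 6889 ≡ 3246
2142^32 ≡ 3246^2 = 10536516 ≡ 960
2142^64 ≡ 960^2 = 921600 ≡ 3564
2142^128 ≡ 3564^2 = 12702096 ≡ 2598
2142^256 ≡ 2598^2 = 6749604 ≡ 2768
2142^512 ≡ 2768^2 = 7661824 ≡ 595
2142^1024 ≡ 595^2 = 354025 ≡ 654
2142^2048 ≡ 654^2 = 427716 ≡ 1485
3072 = 2048 + 1024, so 2142^3072 ≡ 1485·654 ≡ 2152 (mod 3643)
Right side y^r · r^s mod p:
2774^2 = 7695076 ≡ 1060
2774^4 ≡ 1060^2 = 1123600 ≡ 1556
2774^8 ≡ 1556^2 = 2421136 ≡ 2184
2774^16 ≡ 2184^2 = 4769856 ≡ 1169
2774^32 ≡ 1169^2 = 1366561 ≡ 436
2774^64 ≡ 436^2 = 190096 ≡ 660
2774^128 ≡ 660^2 = 435600 ≡ 2083
158 = 128 + 16 + 8 + 4 + 2, so 2774^158 ≡ 2083·1169·2184·1556·1060 ≡ 1008 (mod 3643)
158^2 = 24964 ≡ 3106
158^4 ≡ 3106^2 = 9647236 ≡ 572
158^8 ≡ 572^2 = 327184 ≡ 2957
158^16 ≡ 2957^2 = 8743849 ≡ 649
158^32 ≡ 649^2 = 421201 ≡ 2256
158^64 ≡ 2256^2 = 5089536 ≡ 265
158^128 ≡ 265^2 = 70225 ≡ 1008
158^256 ≡ 1008^2 = 1016064 ≡ 3310
158^512 ≡ 3310^2 = 10956100 ≡ 1599
910 = 512 + 256 + 128 + 8 + 4 + 2, so 158^910 ≡ 1599·3310·1008·2957·572·3106 ≡ 378 (mod 3643)
1008·378 = 381024 ≡ 2152 (mod 3643)
2152 ≡ 2152 (mod 3643), so the signature is genuine.

genuine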